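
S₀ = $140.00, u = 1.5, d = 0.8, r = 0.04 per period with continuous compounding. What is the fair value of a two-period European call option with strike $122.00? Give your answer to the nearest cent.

$40.25

Risk-neutral probability p = (e^0.04 − 0.8)/(1.5 − 0.8) = 0.2408/0.7000 = 0.3440
Terminal stock prices: S_uu = 315, S_ud = 168, S_dd = 89.6
Terminal payoffs (S − K): max(193, 0) = 193, max(46, 0) = 46, max(-32.4, 0) = 0
Node u (S = 210): V_u = e^(−0.04)·[0.3440·193.0000 + 0.6560·46.0000] = 92.7837
Node d (S = 112): V_d = e^(−0.04)·[0.3440·46.0000 + 0.6560·0.0000] = 15.2042
Node 0 (S = 140): V_0 = e^(−0.04)·[0.3440·92.7837 + 0.6560·15.2042] = 40.2501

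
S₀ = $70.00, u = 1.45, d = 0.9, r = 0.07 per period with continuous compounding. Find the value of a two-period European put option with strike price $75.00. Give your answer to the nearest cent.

$7.49

Risk-neutral probability p = (e^0.07 − 0.9)/(1.45 − 0.9) = 0.1725/0.5500 = 0.3137
Terminal stock prices: S_uu = 147.2, S_ud = 91.35, S_dd = 56.7
Terminal payoffs (K − S): max(-72.18, 0) = 0, max(-16.35, 0) = 0, max(18.3, 0) = 18.3
Node u (S = 101.5): V_u = e^(−0.07)·[0.3137·0.0000 + 0.6863·0.0000] = 0.0000
Node d (S = 63): V_d = e^(−0.07)·[0.3137·0.0000 + 0.6863·18.3000] = 11.7110
Node 0 (S = 70): V_0 = e^(−0.07)·[0.3137·0.0000 + 0.6863·11.7110] = 7.4944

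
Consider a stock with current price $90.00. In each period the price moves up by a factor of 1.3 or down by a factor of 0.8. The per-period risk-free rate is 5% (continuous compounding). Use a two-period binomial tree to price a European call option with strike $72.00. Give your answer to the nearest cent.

Risk-neutral probability p = (e^0.05 − 0.8)/(1.3 − 0.8) = 0.2513/0.5000 = 0.5025
Terminal stock prices: S_uu = 152.1, S_ud = 93.6, S_dd = 57.6
Terminal payoffs (S − K): max(80.1, 0) = 80.1, max(21.6, 0) = 21.6, max(-14.4, 0) = 0
Node u (S = 117): V_u = e^(−0.05)·[0.5025·80.1000 + 0.4975·21.6000] = 48.5115
Node d (S = 72): V_d = e^(−0.05)·[0.5025·21.6000 + 0.4975·0.0000] = 10.3255
Node 0 (S = 90): V_0 = e^(−0.05)·[0.5025·48.5115 + 0.4975·10.3255] = 28.0761

$28.08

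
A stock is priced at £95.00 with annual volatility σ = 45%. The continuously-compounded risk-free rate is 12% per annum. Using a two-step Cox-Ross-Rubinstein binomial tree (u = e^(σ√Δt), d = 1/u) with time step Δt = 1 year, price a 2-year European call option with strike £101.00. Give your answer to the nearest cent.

CRR parameters: u = e^(σ√Δt) = e^(0.45·√1) = 1.5683, d = 1/u = 0.6376
Per-period rate: rΔt = 0.12·1 = 0.12, so R = e^0.12 = 1.1275
Risk-neutral probability p = (e^0.12 − 0.6376)/(1.5683 − 0.6376) = 0.4899/0.9307 = 0.5264
Terminal stock prices: S_uu = 233.7, S_ud = 95, S_dd = 38.62
Terminal payoffs (S − K): max(132.7, 0) = 132.7, max(-6, 0) = 0, max(-62.38, 0) = 0
Node u (S = 149): V_u = e^(−0.12)·[0.5264·132.6623 + 0.4736·0.0000] = 61.9312
Node d (S = 60.57): V_d = e^(−0.12)·[0.5264·0.0000 + 0.4736·0.0000] = 0.0000
Node 0 (S = 95): V_0 = e^(−0.12)·[0.5264·61.9312 + 0.4736·0.0000] = 28.9116

£28.91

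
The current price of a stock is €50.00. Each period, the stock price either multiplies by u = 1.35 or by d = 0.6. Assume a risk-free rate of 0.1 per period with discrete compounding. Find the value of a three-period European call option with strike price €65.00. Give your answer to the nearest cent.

€12.92

Risk-neutral probability p = (1 + 0.1 − 0.6)/(1.35 − 0.6) = 0.5000/0.7500 = 0.6667
Terminal stock prices: S_uuu = 123, S_uud = 54.68, S_udd = 24.3, S_ddd = 10.8
Terminal payoffs (S − K): max(58.02, 0) = 58.02, max(-10.32, 0) = 0, max(-40.7, 0) = 0, max(-54.2, 0) = 0
Node uu (S = 91.13): V_uu = 1/1.1·[0.6667·58.0188 + 0.3333·0.0000] = 35.1629
Node ud (S = 40.5): V_ud = 1/1.1·[0.6667·0.0000 + 0.3333·0.0000] = 0.0000
Node dd (S = 18): V_dd = 1/1.1·[0.6667·0.0000 + 0.3333·0.0000] = 0.0000
Node u (S = 67.5): V_u = 1/1.1·[0.6667·35.1629 + 0.3333·0.0000] = 21.3108
Node d (S = 30): V_d = 1/1.1·[0.6667·0.0000 + 0.3333·0.0000] = 0.0000
Node 0 (S = 50): V_0 = 1/1.1·[0.6667·21.3108 + 0.3333·0.0000] = 12.9157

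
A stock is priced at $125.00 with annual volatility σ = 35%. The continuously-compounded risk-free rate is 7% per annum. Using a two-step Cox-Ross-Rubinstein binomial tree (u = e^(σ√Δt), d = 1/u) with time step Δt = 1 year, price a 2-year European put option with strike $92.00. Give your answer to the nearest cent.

CRR parameters: u = e^(σ√Δt) = e^(0.35·√1) = 1.4191, d = 1/u = 0.7047
Per-period rate: rΔt = 0.07·1 = 0.07, so R = e^0.07 = 1.0725
Risk-neutral probability p = (e^0.07 − 0.7047)/(1.4191 − 0.7047) = 0.3678/0.7144 = 0.5149
Terminal stock prices: S_uu = 251.7, S_ud = 125, S_dd = 62.07
Terminal payoffs (K − S): max(-159.7, 0) = 0, max(-33, 0) = 0, max(29.93, 0) = 29.93
Node u (S = 177.4): V_u = e^(−0.07)·[0.5149·0.0000 + 0.4851·0.0000] = 0.0000
Node d (S = 88.09): V_d = e^(−0.07)·[0.5149·0.0000 + 0.4851·29.9268] = 13.5366
Node 0 (S = 125): V_0 = e^(−0.07)·[0.5149·0.0000 + 0.4851·13.5366] = 6.1229

$6.12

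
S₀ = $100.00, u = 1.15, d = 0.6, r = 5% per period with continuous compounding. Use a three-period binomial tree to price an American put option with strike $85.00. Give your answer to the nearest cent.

Risk-neutral probability p = (e^0.05 − 0.6)/(1.15 − 0.6) = 0.4513/0.5500 = 0.8205
Terminal stock prices: S_uuu = 152.1, S_uud = 79.35, S_udd = 41.4, S_ddd = 21.6
Terminal payoffs (K − S): max(-67.09, 0) = 0, max(5.65, 0) = 5.65, max(43.6, 0) = 43.6, max(63.4, 0) = 63.4
Node uu (S = 132.2): continuation = e^(−0.05)·[0.8205·0.0000 + 0.1795·5.6500] = 0.9648; exercise value = 0.0000 ≤ continuation, so V_uu = 0.9648
Node ud (S = 69): continuation = e^(−0.05)·[0.8205·5.6500 + 0.1795·43.6000] = 11.8545; exercise value = 16.0000 > continuation, so V_ud = 16.0000 (exercise)
Node dd (S = 36): continuation = e^(−0.05)·[0.8205·43.6000 + 0.1795·63.4000] = 44.8545; exercise value = 49.0000 > continuation, so V_dd = 49.0000 (exercise)
Node u (S = 115): continuation = e^(−0.05)·[0.8205·0.9648 + 0.1795·16.0000] = 3.4850; exercise value = 0.0000 ≤ continuation, so V_u = 3.4850
Node d (S = 60): continuation = e^(−0.05)·[0.8205·16.0000 + 0.1795·49.0000] = 20.8545; exercise value = 25.0000 > continuation, so V_d = 25.0000 (exercise)
Node 0 (S = 100): continuation = e^(−0.05)·[0.8205·3.4850 + 0.1795·25.0000] = 6.9888; exercise value = 0.0000 ≤ continuation, so V_0 = 6.9888

$6.99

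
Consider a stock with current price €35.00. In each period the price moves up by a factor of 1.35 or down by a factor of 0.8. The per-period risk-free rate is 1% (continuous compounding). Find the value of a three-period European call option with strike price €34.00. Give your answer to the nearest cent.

Risk-neutral probability p = (e^0.01 − 0.8)/(1.35 − 0.8) = 0.2101/0.5500 = 0.3819
Terminal stock prices: S_uuu = 86.11, S_uud = 51.03, S_udd = 30.24, S_ddd = 17.92
Terminal payoffs (S − K): max(52.11, 0) = 52.11, max(17.03, 0) = 17.03, max(-3.76, 0) = 0, max(-16.08, 0) = 0
Node uu (S = 63.79): V_uu = e^(−0.01)·[0.3819·52.1131 + 0.6181·17.0300] = 30.1258
Node ud (S = 37.8): V_ud = e^(−0.01)·[0.3819·17.0300 + 0.6181·0.0000] = 6.4392
Node dd (S = 22.4): V_dd = e^(−0.01)·[0.3819·0.0000 + 0.6181·0.0000] = 0.0000
Node u (S = 47.25): V_u = e^(−0.01)·[0.3819·30.1258 + 0.6181·6.4392] = 15.3313
Node d (S = 28): V_d = e^(−0.01)·[0.3819·6.4392 + 0.6181·0.0000] = 2.4347
Node 0 (S = 35): V_0 = e^(−0.01)·[0.3819·15.3313 + 0.6181·2.4347] = 7.2868

€7.29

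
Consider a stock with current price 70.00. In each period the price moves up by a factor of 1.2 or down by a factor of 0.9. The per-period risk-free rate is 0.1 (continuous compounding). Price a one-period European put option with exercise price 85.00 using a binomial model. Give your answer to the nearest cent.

Risk-neutral probability p = (e^0.1 − 0.9)/(1.2 − 0.9) = 0.2052/0.3000 = 0.6839
Terminal stock prices: S_u = 84, S_d = 63
Terminal payoffs (K − S): max(1, 0) = 1, max(22, 0) = 22
Node 0 (S = 70): V_0 = e^(−0.1)·[0.6839·1.0000 + 0.3161·22.0000] = 6.9112

6.91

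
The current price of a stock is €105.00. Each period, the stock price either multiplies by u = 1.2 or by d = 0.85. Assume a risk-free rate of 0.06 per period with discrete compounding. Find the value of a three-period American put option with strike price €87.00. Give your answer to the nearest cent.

Risk-neutral probability p = (1 + 0.06 − 0.85)/(1.2 − 0.85) = 0.2100/0.3500 = 0.6000
Terminal stock prices: S_uuu = 181.4, S_uud = 128.5, S_udd = 91.03, S_ddd = 64.48
Terminal payoffs (K − S): max(-94.44, 0) = 0, max(-41.52, 0) = 0, max(-4.035, 0) = 0, max(22.52, 0) = 22.52
Node uu (S = 151.2): continuation = 1/1.06·[0.6000·0.0000 + 0.4000·0.0000] = 0.0000; exercise value = 0.0000 ≤ continuation, so V_uu = 0.0000
Node ud (S = 107.1): continuation = 1/1.06·[0.6000·0.0000 + 0.4000·0.0000] = 0.0000; exercise value = 0.0000 ≤ continuation, so V_ud = 0.0000
Node dd (S = 75.86): continuation = 1/1.06·[0.6000·0.0000 + 0.4000·22.5169] = 8.4969; exercise value = 11.1375 > continuation, so V_dd = 11.1375 (exercise)
Node u (S = 126): continuation = 1/1.06·[0.6000·0.0000 + 0.4000·0.0000] = 0.0000; exercise value = 0.0000 ≤ continuation, so V_u = 0.0000
Node d (S = 89.25): continuation = 1/1.06·[0.6000·0.0000 + 0.4000·11.1375] = 4.2028; exercise value = 0.0000 ≤ continuation, so V_d = 4.2028
Node 0 (S = 105): continuation = 1/1.06·[0.6000·0.0000 + 0.4000·4.2028] = 1.5860; exercise value = 0.0000 ≤ continuation, so V_0 = 1.5860

€1.59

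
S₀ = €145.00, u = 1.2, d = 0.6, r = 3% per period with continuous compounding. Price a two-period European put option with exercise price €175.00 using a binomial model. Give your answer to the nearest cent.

€36.19

Risk-neutral probability p = (e^0.03 − 0.6)/(1.2 − 0.6) = 0.4305/0.6000 = 0.7174
Terminal stock prices: S_uu = 208.8, S_ud = 104.4, S_dd = 52.2
Terminal payoffs (K − S): max(-33.8, 0) = 0, max(70.6, 0) = 70.6, max(122.8, 0) = 122.8
Node u (S = 174): V_u = e^(−0.03)·[0.7174·0.0000 + 0.2826·70.6000] = 19.3602
Node d (S = 87): V_d = e^(−0.03)·[0.7174·70.6000 + 0.2826·122.8000] = 82.8280
Node 0 (S = 145): V_0 = e^(−0.03)·[0.7174·19.3602 + 0.2826·82.8280] = 36.1925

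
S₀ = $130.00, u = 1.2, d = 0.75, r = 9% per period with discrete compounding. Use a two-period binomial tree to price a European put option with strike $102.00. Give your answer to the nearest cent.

Risk-neutral probability p = (1 + 0.09 − 0.75)/(1.2 − 0.75) = 0.3400/0.4500 = 0.7556
Terminal stock prices: S_uu = 187.2, S_ud = 117, S_dd = 73.12
Terminal payoffs (K − S): max(-85.2, 0) = 0, max(-15, 0) = 0, max(28.88, 0) = 28.88
Node u (S = 156): V_u = 1/1.09·[0.7556·0.0000 + 0.2444·0.0000] = 0.0000
Node d (S = 97.5): V_d = 1/1.09·[0.7556·0.0000 + 0.2444·28.8750] = 6.4755
Node 0 (S = 130): V_0 = 1/1.09·[0.7556·0.0000 + 0.2444·6.4755] = 1.4522

$1.45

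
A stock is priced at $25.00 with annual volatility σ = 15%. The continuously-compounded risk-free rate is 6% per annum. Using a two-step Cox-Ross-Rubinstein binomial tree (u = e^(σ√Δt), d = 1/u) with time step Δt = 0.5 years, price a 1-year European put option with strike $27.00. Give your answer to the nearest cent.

CRR parameters: u = e^(σ√Δt) = e^(0.15·√0.5) = 1.1119, d = 1/u = 0.8994
Per-period rate: rΔt = 0.06·0.5 = 0.03, so R = e^0.03 = 1.0305
Risk-neutral probability p = (e^0.03 − 0.8994)/(1.1119 − 0.8994) = 0.1311/0.2125 = 0.6168
Terminal stock prices: S_uu = 30.91, S_ud = 25, S_dd = 20.22
Terminal payoffs (K − S): max(-3.908, 0) = 0, max(2, 0) = 2, max(6.779, 0) = 6.779
Node u (S = 27.8): V_u = e^(−0.03)·[0.6168·0.0000 + 0.3832·2.0000] = 0.7437
Node d (S = 22.48): V_d = e^(−0.03)·[0.6168·2.0000 + 0.3832·6.7786] = 3.7179
Node 0 (S = 25): V_0 = e^(−0.03)·[0.6168·0.7437 + 0.3832·3.7179] = 1.8278

$1.83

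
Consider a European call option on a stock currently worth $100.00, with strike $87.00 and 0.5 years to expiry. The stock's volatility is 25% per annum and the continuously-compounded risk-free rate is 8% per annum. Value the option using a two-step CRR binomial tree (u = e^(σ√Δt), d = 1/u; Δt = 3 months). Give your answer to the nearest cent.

$18.19

CRR parameters: u = e^(σ√Δt) = e^(0.25·√0.25) = 1.1331, d = 1/u = 0.8825
Per-period rate: rΔt = 0.08·0.25 = 0.02, so R = e^0.02 = 1.0202
Risk-neutral probability p = (e^0.02 − 0.8825)/(1.1331 − 0.8825) = 0.1377/0.2507 = 0.5494
Terminal stock prices: S_uu = 128.4, S_ud = 100, S_dd = 77.88
Terminal payoffs (S − K): max(41.4, 0) = 41.4, max(13, 0) = 13, max(-9.12, 0) = 0
Node u (S = 113.3): V_u = e^(−0.02)·[0.5494·41.4025 + 0.4506·13.0000] = 28.0376
Node d (S = 88.25): V_d = e^(−0.02)·[0.5494·13.0000 + 0.4506·0.0000] = 7.0006
Node 0 (S = 100): V_0 = e^(−0.02)·[0.5494·28.0376 + 0.4506·7.0006] = 18.1905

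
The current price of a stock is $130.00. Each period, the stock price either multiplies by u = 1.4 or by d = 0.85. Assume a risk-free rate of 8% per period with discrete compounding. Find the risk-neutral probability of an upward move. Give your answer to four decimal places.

Risk-neutral probability p = (1 + 0.08 − 0.85)/(1.4 − 0.85) = 0.2300/0.5500 = 0.4182

p = 0.4182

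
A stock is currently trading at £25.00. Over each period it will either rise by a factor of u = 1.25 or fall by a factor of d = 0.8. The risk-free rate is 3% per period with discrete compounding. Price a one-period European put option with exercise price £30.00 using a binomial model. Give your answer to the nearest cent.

£4.75

Risk-neutral probability p = (1 + 0.03 − 0.8)/(1.25 − 0.8) = 0.2300/0.4500 = 0.5111
Terminal stock prices: S_u = 31.25, S_d = 20
Terminal payoffs (K − S): max(-1.25, 0) = 0, max(10, 0) = 10
Node 0 (S = 25): V_0 = 1/1.03·[0.5111·0.0000 + 0.4889·10.0000] = 4.7465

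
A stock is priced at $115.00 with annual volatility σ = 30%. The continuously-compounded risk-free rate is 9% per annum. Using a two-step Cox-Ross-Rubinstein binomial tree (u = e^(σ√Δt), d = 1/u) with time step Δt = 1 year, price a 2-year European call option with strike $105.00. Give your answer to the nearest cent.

$33.46

CRR parameters: u = e^(σ√Δt) = e^(0.3·√1) = 1.3499, d = 1/u = 0.7408
Per-period rate: rΔt = 0.09·1 = 0.09, so R = e^0.09 = 1.0942
Risk-neutral probability p = (e^0.09 − 0.7408)/(1.3499 − 0.7408) = 0.3534/0.6090 = 0.5802
Terminal stock prices: S_uu = 209.5, S_ud = 115, S_dd = 63.11
Terminal payoffs (S − K): max(104.5, 0) = 104.5, max(10, 0) = 10, max(-41.89, 0) = 0
Node u (S = 155.2): V_u = e^(−0.09)·[0.5802·104.5437 + 0.4198·10.0000] = 59.2710
Node d (S = 85.19): V_d = e^(−0.09)·[0.5802·10.0000 + 0.4198·0.0000] = 5.3025
Node 0 (S = 115): V_0 = e^(−0.09)·[0.5802·59.2710 + 0.4198·5.3025] = 33.4628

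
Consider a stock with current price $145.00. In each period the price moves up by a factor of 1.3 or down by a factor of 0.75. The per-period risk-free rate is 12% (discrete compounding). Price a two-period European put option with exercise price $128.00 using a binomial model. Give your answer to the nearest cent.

Risk-neutral probability p = (1 + 0.12 − 0.75)/(1.3 − 0.75) = 0.3700/0.5500 = 0.6727
Terminal stock prices: S_uu = 245.1, S_ud = 141.4, S_dd = 81.56
Terminal payoffs (K − S): max(-117.1, 0) = 0, max(-13.38, 0) = 0, max(46.44, 0) = 46.44
Node u (S = 188.5): V_u = 1/1.12·[0.6727·0.0000 + 0.3273·0.0000] = 0.0000
Node d (S = 108.8): V_d = 1/1.12·[0.6727·0.0000 + 0.3273·46.4375] = 13.5694
Node 0 (S = 145): V_0 = 1/1.12·[0.6727·0.0000 + 0.3273·13.5694] = 3.9651

$3.97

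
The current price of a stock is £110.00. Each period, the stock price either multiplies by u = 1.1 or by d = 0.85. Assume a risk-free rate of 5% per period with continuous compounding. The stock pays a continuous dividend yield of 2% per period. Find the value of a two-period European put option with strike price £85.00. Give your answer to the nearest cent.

£0.39

Per-period risk-free factor R = e^0.05 = 1.0513; dividend-adjusted growth = e^(0.05−0.02) = 1.0305.
Risk-neutral probability p = (1.0305 − 0.85)/(1.1 − 0.85) = 0.1805/0.2500 = 0.7218
Terminal stock prices: S_uu = 133.1, S_ud = 102.9, S_dd = 79.47
Terminal payoffs (K − S): max(-48.1, 0) = 0, max(-17.85, 0) = 0, max(5.525, 0) = 5.525
Node u (S = 121): V_u = e^(−0.05)·[0.7218·0.0000 + 0.2782·0.0000] = 0.0000
Node d (S = 93.5): V_d = e^(−0.05)·[0.7218·0.0000 + 0.2782·5.5250] = 1.4620
Node 0 (S = 110): V_0 = e^(−0.05)·[0.7218·0.0000 + 0.2782·1.4620] = 0.3869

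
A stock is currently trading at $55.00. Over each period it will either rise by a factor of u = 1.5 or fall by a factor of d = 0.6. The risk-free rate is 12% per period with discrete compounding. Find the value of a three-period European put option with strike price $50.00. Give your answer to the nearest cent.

$6.51

Risk-neutral probability p = (1 + 0.12 − 0.6)/(1.5 − 0.6) = 0.5200/0.9000 = 0.5778
Terminal stock prices: S_uuu = 185.6, S_uud = 74.25, S_udd = 29.7, S_ddd = 11.88
Terminal payoffs (K − S): max(-135.6, 0) = 0, max(-24.25, 0) = 0, max(20.3, 0) = 20.3, max(38.12, 0) = 38.12
Node uu (S = 123.8): V_uu = 1/1.12·[0.5778·0.0000 + 0.4222·0.0000] = 0.0000
Node ud (S = 49.5): V_ud = 1/1.12·[0.5778·0.0000 + 0.4222·20.3000] = 7.6528
Node dd (S = 19.8): V_dd = 1/1.12·[0.5778·20.3000 + 0.4222·38.1200] = 24.8429
Node u (S = 82.5): V_u = 1/1.12·[0.5778·0.0000 + 0.4222·7.6528] = 2.8850
Node d (S = 33): V_d = 1/1.12·[0.5778·7.6528 + 0.4222·24.8429] = 13.3132
Node 0 (S = 55): V_0 = 1/1.12·[0.5778·2.8850 + 0.4222·13.3132] = 6.5072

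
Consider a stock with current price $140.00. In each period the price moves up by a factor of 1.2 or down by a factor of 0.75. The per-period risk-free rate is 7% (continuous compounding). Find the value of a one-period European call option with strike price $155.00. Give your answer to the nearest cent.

Risk-neutral probability p = (e^0.07 − 0.75)/(1.2 − 0.75) = 0.3225/0.4500 = 0.7167
Terminal stock prices: S_u = 168, S_d = 105
Terminal payoffs (S − K): max(13, 0) = 13, max(-50, 0) = 0
Node 0 (S = 140): V_0 = e^(−0.07)·[0.7167·13.0000 + 0.2833·0.0000] = 8.6870

$8.69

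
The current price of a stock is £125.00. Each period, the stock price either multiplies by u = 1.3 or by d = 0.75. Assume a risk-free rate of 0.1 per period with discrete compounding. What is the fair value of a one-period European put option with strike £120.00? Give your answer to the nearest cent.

£8.68

Risk-neutral probability p = (1 + 0.1 − 0.75)/(1.3 − 0.75) = 0.3500/0.5500 = 0.6364
Terminal stock prices: S_u = 162.5, S_d = 93.75
Terminal payoffs (K − S): max(-42.5, 0) = 0, max(26.25, 0) = 26.25
Node 0 (S = 125): V_0 = 1/1.1·[0.6364·0.0000 + 0.3636·26.2500] = 8.6777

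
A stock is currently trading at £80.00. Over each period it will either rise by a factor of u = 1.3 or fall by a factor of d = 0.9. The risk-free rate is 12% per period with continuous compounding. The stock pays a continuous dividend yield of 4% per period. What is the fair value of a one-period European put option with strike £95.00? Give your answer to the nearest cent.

Per-period risk-free factor R = e^0.12 = 1.1275; dividend-adjusted growth = e^(0.12−0.04) = 1.0833.
Risk-neutral probability p = (1.0833 − 0.9)/(1.3 − 0.9) = 0.1833/0.4000 = 0.4582
Terminal stock prices: S_u = 104, S_d = 72
Terminal payoffs (K − S): max(-9, 0) = 0, max(23, 0) = 23
Node 0 (S = 80): V_0 = e^(−0.12)·[0.4582·0.0000 + 0.5418·23.0000] = 11.0519

£11.05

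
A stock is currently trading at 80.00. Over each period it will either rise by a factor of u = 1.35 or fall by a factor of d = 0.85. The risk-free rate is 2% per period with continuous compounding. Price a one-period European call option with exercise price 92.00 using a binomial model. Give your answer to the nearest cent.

5.34

Risk-neutral probability p = (e^0.02 − 0.85)/(1.35 − 0.85) = 0.1702/0.5000 = 0.3404
Terminal stock prices: S_u = 108, S_d = 68
Terminal payoffs (S − K): max(16, 0) = 16, max(-24, 0) = 0
Node 0 (S = 80): V_0 = e^(−0.02)·[0.3404·16.0000 + 0.6596·0.0000] = 5.3386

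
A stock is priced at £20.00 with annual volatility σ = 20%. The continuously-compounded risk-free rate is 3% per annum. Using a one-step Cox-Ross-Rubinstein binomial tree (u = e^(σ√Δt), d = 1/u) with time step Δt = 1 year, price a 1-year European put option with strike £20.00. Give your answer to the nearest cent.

£1.67

CRR parameters: u = e^(σ√Δt) = e^(0.2·√1) = 1.2214, d = 1/u = 0.8187
Per-period rate: rΔt = 0.03·1 = 0.03, so R = e^0.03 = 1.0305
Risk-neutral probability p = (e^0.03 − 0.8187)/(1.2214 − 0.8187) = 0.2117/0.4027 = 0.5258
Terminal stock prices: S_u = 24.43, S_d = 16.37
Terminal payoffs (K − S): max(-4.428, 0) = 0, max(3.625, 0) = 3.625
Node 0 (S = 20): V_0 = e^(−0.03)·[0.5258·0.0000 + 0.4742·3.6254] = 1.6684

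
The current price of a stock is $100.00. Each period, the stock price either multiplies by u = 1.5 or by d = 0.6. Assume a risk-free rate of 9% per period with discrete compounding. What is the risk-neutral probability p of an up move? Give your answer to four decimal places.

Risk-neutral probability p = (1 + 0.09 − 0.6)/(1.5 − 0.6) = 0.4900/0.9000 = 0.5444

p = 0.5444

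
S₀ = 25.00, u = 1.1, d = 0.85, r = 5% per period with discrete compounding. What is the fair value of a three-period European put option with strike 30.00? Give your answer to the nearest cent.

Risk-neutral probability p = (1 + 0.05 − 0.85)/(1.1 − 0.85) = 0.2000/0.2500 = 0.8000
Terminal stock prices: S_uuu = 33.28, S_uud = 25.71, S_udd = 19.87, S_ddd = 15.35
Terminal payoffs (K − S): max(-3.275, 0) = 0, max(4.287, 0) = 4.287, max(10.13, 0) = 10.13, max(14.65, 0) = 14.65
Node uu (S = 30.25): V_uu = 1/1.05·[0.8000·0.0000 + 0.2000·4.2875] = 0.8167
Node ud (S = 23.38): V_ud = 1/1.05·[0.8000·4.2875 + 0.2000·10.1312] = 5.1964
Node dd (S = 18.06): V_dd = 1/1.05·[0.8000·10.1312 + 0.2000·14.6469] = 10.5089
Node u (S = 27.5): V_u = 1/1.05·[0.8000·0.8167 + 0.2000·5.1964] = 1.6120
Node d (S = 21.25): V_d = 1/1.05·[0.8000·5.1964 + 0.2000·10.5089] = 5.9609
Node 0 (S = 25): V_0 = 1/1.05·[0.8000·1.6120 + 0.2000·5.9609] = 2.3636

2.36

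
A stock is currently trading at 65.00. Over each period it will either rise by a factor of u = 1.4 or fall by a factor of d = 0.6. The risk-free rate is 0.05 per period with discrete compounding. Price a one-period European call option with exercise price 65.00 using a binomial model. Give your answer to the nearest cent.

Risk-neutral probability p = (1 + 0.05 − 0.6)/(1.4 − 0.6) = 0.4500/0.8000 = 0.5625
Terminal stock prices: S_u = 91, S_d = 39
Terminal payoffs (S − K): max(26, 0) = 26, max(-26, 0) = 0
Node 0 (S = 65): V_0 = 1/1.05·[0.5625·26.0000 + 0.4375·0.0000] = 13.9286

13.93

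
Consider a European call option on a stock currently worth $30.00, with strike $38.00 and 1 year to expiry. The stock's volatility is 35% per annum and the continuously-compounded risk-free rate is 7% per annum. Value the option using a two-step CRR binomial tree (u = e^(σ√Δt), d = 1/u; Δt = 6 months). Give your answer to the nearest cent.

$2.72

CRR parameters: u = e^(σ√Δt) = e^(0.35·√0.5) = 1.2808, d = 1/u = 0.7808
Per-period rate: rΔt = 0.07·0.5 = 0.035, so R = e^0.035 = 1.0356
Risk-neutral probability p = (e^0.035 − 0.7808)/(1.2808 − 0.7808) = 0.2549/0.5000 = 0.5097
Terminal stock prices: S_uu = 49.21, S_ud = 30, S_dd = 18.29
Terminal payoffs (S − K): max(11.21, 0) = 11.21, max(-8, 0) = 0, max(-19.71, 0) = 0
Node u (S = 38.42): V_u = e^(−0.035)·[0.5097·11.2137 + 0.4903·0.0000] = 5.5188
Node d (S = 23.42): V_d = e^(−0.035)·[0.5097·0.0000 + 0.4903·0.0000] = 0.0000
Node 0 (S = 30): V_0 = e^(−0.035)·[0.5097·5.5188 + 0.4903·0.0000] = 2.7160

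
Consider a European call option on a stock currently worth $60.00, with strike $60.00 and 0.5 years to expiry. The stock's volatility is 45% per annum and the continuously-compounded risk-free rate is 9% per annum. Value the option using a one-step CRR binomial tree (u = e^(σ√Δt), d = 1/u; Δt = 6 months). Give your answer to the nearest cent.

CRR parameters: u = e^(σ√Δt) = e^(0.45·√0.5) = 1.3746, d = 1/u = 0.7275
Per-period rate: rΔt = 0.09·0.5 = 0.045, so R = e^0.045 = 1.0460
Risk-neutral probability p = (e^0.045 − 0.7275)/(1.3746 − 0.7275) = 0.3186/0.6472 = 0.4922
Terminal stock prices: S_u = 82.48, S_d = 43.65
Terminal payoffs (S − K): max(22.48, 0) = 22.48, max(-16.35, 0) = 0
Node 0 (S = 60): V_0 = e^(−0.045)·[0.4922·22.4789 + 0.5078·0.0000] = 10.5780

$10.58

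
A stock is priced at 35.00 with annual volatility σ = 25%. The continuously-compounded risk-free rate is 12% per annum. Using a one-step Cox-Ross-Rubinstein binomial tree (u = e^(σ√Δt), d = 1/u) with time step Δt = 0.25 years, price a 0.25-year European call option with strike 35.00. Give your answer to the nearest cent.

2.67

CRR parameters: u = e^(σ√Δt) = e^(0.25·√0.25) = 1.1331, d = 1/u = 0.8825
Per-period rate: rΔt = 0.12·0.25 = 0.03, so R = e^0.03 = 1.0305
Risk-neutral probability p = (e^0.03 − 0.8825)/(1.1331 − 0.8825) = 0.1480/0.2507 = 0.5903
Terminal stock prices: S_u = 39.66, S_d = 30.89
Terminal payoffs (S − K): max(4.66, 0) = 4.66, max(-4.113, 0) = 0
Node 0 (S = 35): V_0 = e^(−0.03)·[0.5903·4.6602 + 0.4097·0.0000] = 2.6696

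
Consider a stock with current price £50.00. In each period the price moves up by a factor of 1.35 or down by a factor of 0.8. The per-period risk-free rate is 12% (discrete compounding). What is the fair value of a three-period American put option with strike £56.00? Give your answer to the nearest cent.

Risk-neutral probability p = (1 + 0.12 − 0.8)/(1.35 − 0.8) = 0.3200/0.5500 = 0.5818
Terminal stock prices: S_uuu = 123, S_uud = 72.9, S_udd = 43.2, S_ddd = 25.6
Terminal payoffs (K − S): max(-67.02, 0) = 0, max(-16.9, 0) = 0, max(12.8, 0) = 12.8, max(30.4, 0) = 30.4
Node uu (S = 91.13): continuation = 1/1.12·[0.5818·0.0000 + 0.4182·0.0000] = 0.0000; exercise value = 0.0000 ≤ continuation, so V_uu = 0.0000
Node ud (S = 54): continuation = 1/1.12·[0.5818·0.0000 + 0.4182·12.8000] = 4.7792; exercise value = 2.0000 ≤ continuation, so V_ud = 4.7792
Node dd (S = 32): continuation = 1/1.12·[0.5818·12.8000 + 0.4182·30.4000] = 18.0000; exercise value = 24.0000 > continuation, so V_dd = 24.0000 (exercise)
Node u (S = 67.5): continuation = 1/1.12·[0.5818·0.0000 + 0.4182·4.7792] = 1.7844; exercise value = 0.0000 ≤ continuation, so V_u = 1.7844
Node d (S = 40): continuation = 1/1.12·[0.5818·4.7792 + 0.4182·24.0000] = 11.4438; exercise value = 16.0000 > continuation, so V_d = 16.0000 (exercise)
Node 0 (S = 50): continuation = 1/1.12·[0.5818·1.7844 + 0.4182·16.0000] = 6.9010; exercise value = 6.0000 ≤ continuation, so V_0 = 6.9010

£6.90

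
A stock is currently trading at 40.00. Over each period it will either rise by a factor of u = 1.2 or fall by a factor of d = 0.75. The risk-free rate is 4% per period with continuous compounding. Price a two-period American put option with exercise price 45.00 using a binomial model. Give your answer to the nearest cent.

7.00

Risk-neutral probability p = (e^0.04 − 0.75)/(1.2 − 0.75) = 0.2908/0.4500 = 0.6462
Terminal stock prices: S_uu = 57.6, S_ud = 36, S_dd = 22.5
Terminal payoffs (K − S): max(-12.6, 0) = 0, max(9, 0) = 9, max(22.5, 0) = 22.5
Node u (S = 48): continuation = e^(−0.04)·[0.6462·0.0000 + 0.3538·9.0000] = 3.0589; exercise value = 0.0000 ≤ continuation, so V_u = 3.0589
Node d (S = 30): continuation = e^(−0.04)·[0.6462·9.0000 + 0.3538·22.5000] = 13.2355; exercise value = 15.0000 > continuation, so V_d = 15.0000 (exercise)
Node 0 (S = 40): continuation = e^(−0.04)·[0.6462·3.0589 + 0.3538·15.0000] = 6.9976; exercise value = 5.0000 ≤ continuation, so V_0 = 6.9976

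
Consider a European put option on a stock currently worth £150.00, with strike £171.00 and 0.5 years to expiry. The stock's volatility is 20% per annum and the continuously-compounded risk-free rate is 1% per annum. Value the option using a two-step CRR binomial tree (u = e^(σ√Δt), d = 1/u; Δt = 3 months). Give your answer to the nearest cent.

£23.03

CRR parameters: u = e^(σ√Δt) = e^(0.2·√0.25) = 1.1052, d = 1/u = 0.9048
Per-period rate: rΔt = 0.01·0.25 = 0.0025, so R = e^0.0025 = 1.0025
Risk-neutral probability p = (e^0.0025 − 0.9048)/(1.1052 − 0.9048) = 0.0977/0.2003 = 0.4875
Terminal stock prices: S_uu = 183.2, S_ud = 150, S_dd = 122.8
Terminal payoffs (K − S): max(-12.21, 0) = 0, max(21, 0) = 21, max(48.19, 0) = 48.19
Node u (S = 165.8): V_u = e^(−0.0025)·[0.4875·0.0000 + 0.5125·21.0000] = 10.7353
Node d (S = 135.7): V_d = e^(−0.0025)·[0.4875·21.0000 + 0.5125·48.1904] = 34.8474
Node 0 (S = 150): V_0 = e^(−0.0025)·[0.4875·10.7353 + 0.5125·34.8474] = 23.0347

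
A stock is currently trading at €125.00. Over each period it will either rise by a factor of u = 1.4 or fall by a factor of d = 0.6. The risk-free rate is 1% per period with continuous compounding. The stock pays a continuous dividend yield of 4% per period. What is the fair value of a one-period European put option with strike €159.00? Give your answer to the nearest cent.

Per-period risk-free factor R = e^0.01 = 1.0101; dividend-adjusted growth = e^(0.01−0.04) = 0.9704.
Risk-neutral probability p = (0.9704 − 0.6)/(1.4 − 0.6) = 0.3704/0.8000 = 0.4631
Terminal stock prices: S_u = 175, S_d = 75
Terminal payoffs (K − S): max(-16, 0) = 0, max(84, 0) = 84
Node 0 (S = 125): V_0 = e^(−0.01)·[0.4631·0.0000 + 0.5369·84.0000] = 44.6544

€44.65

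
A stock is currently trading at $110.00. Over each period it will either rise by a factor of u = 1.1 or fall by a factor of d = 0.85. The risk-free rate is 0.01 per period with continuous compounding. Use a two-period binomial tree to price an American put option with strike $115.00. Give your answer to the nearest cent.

Risk-neutral probability p = (e^0.01 − 0.85)/(1.1 − 0.85) = 0.1601/0.2500 = 0.6402
Terminal stock prices: S_uu = 133.1, S_ud = 102.9, S_dd = 79.47
Terminal payoffs (K − S): max(-18.1, 0) = 0, max(12.15, 0) = 12.15, max(35.53, 0) = 35.53
Node u (S = 121): continuation = e^(−0.01)·[0.6402·0.0000 + 0.3598·12.1500] = 4.3281; exercise value = 0.0000 ≤ continuation, so V_u = 4.3281
Node d (S = 93.5): continuation = e^(−0.01)·[0.6402·12.1500 + 0.3598·35.5250] = 20.3557; exercise value = 21.5000 > continuation, so V_d = 21.5000 (exercise)
Node 0 (S = 110): continuation = e^(−0.01)·[0.6402·4.3281 + 0.3598·21.5000] = 10.4020; exercise value = 5.0000 ≤ continuation, so V_0 = 10.4020

$10.40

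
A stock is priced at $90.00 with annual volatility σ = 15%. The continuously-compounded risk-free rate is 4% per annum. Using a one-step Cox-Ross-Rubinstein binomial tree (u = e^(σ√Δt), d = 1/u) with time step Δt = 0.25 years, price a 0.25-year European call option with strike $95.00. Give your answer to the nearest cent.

CRR parameters: u = e^(σ√Δt) = e^(0.15·√0.25) = 1.0779, d = 1/u = 0.9277
Per-period rate: rΔt = 0.04·0.25 = 0.01, so R = e^0.01 = 1.0101
Risk-neutral probability p = (e^0.01 − 0.9277)/(1.0779 − 0.9277) = 0.0823/0.1501 = 0.5482
Terminal stock prices: S_u = 97.01, S_d = 83.5
Terminal payoffs (S − K): max(2.01, 0) = 2.01, max(-11.5, 0) = 0
Node 0 (S = 90): V_0 = e^(−0.01)·[0.5482·2.0096 + 0.4518·0.0000] = 1.0907

$1.09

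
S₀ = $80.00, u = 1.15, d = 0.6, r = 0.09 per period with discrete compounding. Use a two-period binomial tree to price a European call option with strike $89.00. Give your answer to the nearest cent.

$11.22

Risk-neutral probability p = (1 + 0.09 − 0.6)/(1.15 − 0.6) = 0.4900/0.5500 = 0.8909
Terminal stock prices: S_uu = 105.8, S_ud = 55.2, S_dd = 28.8
Terminal payoffs (S − K): max(16.8, 0) = 16.8, max(-33.8, 0) = 0, max(-60.2, 0) = 0
Node u (S = 92): V_u = 1/1.09·[0.8909·16.8000 + 0.1091·0.0000] = 13.7314
Node d (S = 48): V_d = 1/1.09·[0.8909·0.0000 + 0.1091·0.0000] = 0.0000
Node 0 (S = 80): V_0 = 1/1.09·[0.8909·13.7314 + 0.1091·0.0000] = 11.2234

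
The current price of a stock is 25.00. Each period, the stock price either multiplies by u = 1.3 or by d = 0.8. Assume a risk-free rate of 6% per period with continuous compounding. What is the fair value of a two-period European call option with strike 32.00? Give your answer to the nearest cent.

2.49

Risk-neutral probability p = (e^0.06 − 0.8)/(1.3 − 0.8) = 0.2618/0.5000 = 0.5237
Terminal stock prices: S_uu = 42.25, S_ud = 26, S_dd = 16
Terminal payoffs (S − K): max(10.25, 0) = 10.25, max(-6, 0) = 0, max(-16, 0) = 0
Node u (S = 32.5): V_u = e^(−0.06)·[0.5237·10.2500 + 0.4763·0.0000] = 5.0551
Node d (S = 20): V_d = e^(−0.06)·[0.5237·0.0000 + 0.4763·0.0000] = 0.0000
Node 0 (S = 25): V_0 = e^(−0.06)·[0.5237·5.0551 + 0.4763·0.0000] = 2.4930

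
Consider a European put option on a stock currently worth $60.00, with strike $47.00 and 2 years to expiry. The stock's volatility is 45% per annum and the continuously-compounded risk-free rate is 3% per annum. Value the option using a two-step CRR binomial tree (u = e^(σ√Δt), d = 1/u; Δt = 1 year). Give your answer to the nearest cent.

$7.11

CRR parameters: u = e^(σ√Δt) = e^(0.45·√1) = 1.5683, d = 1/u = 0.6376
Per-period rate: rΔt = 0.03·1 = 0.03, so R = e^0.03 = 1.0305
Risk-neutral probability p = (e^0.03 − 0.6376)/(1.5683 − 0.6376) = 0.3928/0.9307 = 0.4221
Terminal stock prices: S_uu = 147.6, S_ud = 60, S_dd = 24.39
Terminal payoffs (K − S): max(-100.6, 0) = 0, max(-13, 0) = 0, max(22.61, 0) = 22.61
Node u (S = 94.1): V_u = e^(−0.03)·[0.4221·0.0000 + 0.5779·0.0000] = 0.0000
Node d (S = 38.26): V_d = e^(−0.03)·[0.4221·0.0000 + 0.5779·22.6058] = 12.6782
Node 0 (S = 60): V_0 = e^(−0.03)·[0.4221·0.0000 + 0.5779·12.6782] = 7.1104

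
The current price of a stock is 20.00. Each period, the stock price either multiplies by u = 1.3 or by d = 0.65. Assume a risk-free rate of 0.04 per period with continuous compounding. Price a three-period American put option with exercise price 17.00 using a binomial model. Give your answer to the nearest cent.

Risk-neutral probability p = (e^0.04 − 0.65)/(1.3 − 0.65) = 0.3908/0.6500 = 0.6012
Terminal stock prices: S_uuu = 43.94, S_uud = 21.97, S_udd = 10.99, S_ddd = 5.492
Terminal payoffs (K − S): max(-26.94, 0) = 0, max(-4.97, 0) = 0, max(6.015, 0) = 6.015, max(11.51, 0) = 11.51
Node uu (S = 33.8): continuation = e^(−0.04)·[0.6012·0.0000 + 0.3988·0.0000] = 0.0000; exercise value = 0.0000 ≤ continuation, so V_uu = 0.0000
Node ud (S = 16.9): continuation = e^(−0.04)·[0.6012·0.0000 + 0.3988·6.0150] = 2.3045; exercise value = 0.1000 ≤ continuation, so V_ud = 2.3045
Node dd (S = 8.45): continuation = e^(−0.04)·[0.6012·6.0150 + 0.3988·11.5075] = 7.8834; exercise value = 8.5500 > continuation, so V_dd = 8.5500 (exercise)
Node u (S = 26): continuation = e^(−0.04)·[0.6012·0.0000 + 0.3988·2.3045] = 0.8829; exercise value = 0.0000 ≤ continuation, so V_u = 0.8829
Node d (S = 13): continuation = e^(−0.04)·[0.6012·2.3045 + 0.3988·8.5500] = 4.6069; exercise value = 4.0000 ≤ continuation, so V_d = 4.6069
Node 0 (S = 20): continuation = e^(−0.04)·[0.6012·0.8829 + 0.3988·4.6069] = 2.2750; exercise value = 0.0000 ≤ continuation, so V_0 = 2.2750

2.27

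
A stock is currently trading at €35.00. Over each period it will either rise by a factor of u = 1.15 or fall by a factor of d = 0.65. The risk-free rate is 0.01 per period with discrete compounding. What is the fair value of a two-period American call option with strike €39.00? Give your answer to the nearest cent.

Risk-neutral probability p = (1 + 0.01 − 0.65)/(1.15 − 0.65) = 0.3600/0.5000 = 0.7200
Terminal stock prices: S_uu = 46.29, S_ud = 26.16, S_dd = 14.79
Terminal payoffs (S − K): max(7.287, 0) = 7.287, max(-12.84, 0) = 0, max(-24.21, 0) = 0
Node u (S = 40.25): continuation = 1/1.01·[0.7200·7.2875 + 0.2800·0.0000] = 5.1950; exercise value = 1.2500 ≤ continuation, so V_u = 5.1950
Node d (S = 22.75): continuation = 1/1.01·[0.7200·0.0000 + 0.2800·0.0000] = 0.0000; exercise value = 0.0000 ≤ continuation, so V_d = 0.0000
Node 0 (S = 35): continuation = 1/1.01·[0.7200·5.1950 + 0.2800·0.0000] = 3.7034; exercise value = 0.0000 ≤ continuation, so V_0 = 3.7034

€3.70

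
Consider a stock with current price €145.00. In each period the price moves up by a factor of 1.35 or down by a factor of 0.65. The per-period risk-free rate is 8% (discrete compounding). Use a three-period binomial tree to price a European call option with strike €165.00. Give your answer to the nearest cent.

€37.63

Risk-neutral probability p = (1 + 0.08 − 0.65)/(1.35 − 0.65) = 0.4300/0.7000 = 0.6143
Terminal stock prices: S_uuu = 356.8, S_uud = 171.8, S_udd = 82.7, S_ddd = 39.82
Terminal payoffs (S − K): max(191.8, 0) = 191.8, max(6.771, 0) = 6.771, max(-82.3, 0) = 0, max(-125.2, 0) = 0
Node uu (S = 264.3): V_uu = 1/1.08·[0.6143·191.7544 + 0.3857·6.7706] = 111.4847
Node ud (S = 127.2): V_ud = 1/1.08·[0.6143·6.7706 + 0.3857·0.0000] = 3.8510
Node dd (S = 61.26): V_dd = 1/1.08·[0.6143·0.0000 + 0.3857·0.0000] = 0.0000
Node u (S = 195.8): V_u = 1/1.08·[0.6143·111.4847 + 0.3857·3.8510] = 64.7860
Node d (S = 94.25): V_d = 1/1.08·[0.6143·3.8510 + 0.3857·0.0000] = 2.1904
Node 0 (S = 145): V_0 = 1/1.08·[0.6143·64.7860 + 0.3857·2.1904] = 37.6315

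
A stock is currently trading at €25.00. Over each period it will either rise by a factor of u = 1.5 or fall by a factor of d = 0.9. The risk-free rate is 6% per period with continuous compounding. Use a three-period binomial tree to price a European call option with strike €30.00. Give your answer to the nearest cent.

Risk-neutral probability p = (e^0.06 − 0.9)/(1.5 − 0.9) = 0.1618/0.6000 = 0.2697
Terminal stock prices: S_uuu = 84.38, S_uud = 50.62, S_udd = 30.38, S_ddd = 18.23
Terminal payoffs (S − K): max(54.38, 0) = 54.38, max(20.62, 0) = 20.62, max(0.375, 0) = 0.375, max(-11.77, 0) = 0
Node uu (S = 56.25): V_uu = e^(−0.06)·[0.2697·54.3750 + 0.7303·20.6250] = 27.9971
Node ud (S = 33.75): V_ud = e^(−0.06)·[0.2697·20.6250 + 0.7303·0.3750] = 5.4971
Node dd (S = 20.25): V_dd = e^(−0.06)·[0.2697·0.3750 + 0.7303·0.0000] = 0.0953
Node u (S = 37.5): V_u = e^(−0.06)·[0.2697·27.9971 + 0.7303·5.4971] = 10.8924
Node d (S = 22.5): V_d = e^(−0.06)·[0.2697·5.4971 + 0.7303·0.0953] = 1.4619
Node 0 (S = 25): V_0 = e^(−0.06)·[0.2697·10.8924 + 0.7303·1.4619] = 3.7723

€3.77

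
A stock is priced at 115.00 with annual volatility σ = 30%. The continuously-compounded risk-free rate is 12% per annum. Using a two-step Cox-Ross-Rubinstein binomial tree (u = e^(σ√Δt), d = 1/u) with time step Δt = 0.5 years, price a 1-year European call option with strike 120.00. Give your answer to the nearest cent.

17.33

CRR parameters: u = e^(σ√Δt) = e^(0.3·√0.5) = 1.2363, d = 1/u = 0.8089
Per-period rate: rΔt = 0.12·0.5 = 0.06, so R = e^0.06 = 1.0618
Risk-neutral probability p = (e^0.06 − 0.8089)/(1.2363 − 0.8089) = 0.2530/0.4275 = 0.5918
Terminal stock prices: S_uu = 175.8, S_ud = 115, S_dd = 75.24
Terminal payoffs (S − K): max(55.77, 0) = 55.77, max(-5, 0) = 0, max(-44.76, 0) = 0
Node u (S = 142.2): V_u = e^(−0.06)·[0.5918·55.7735 + 0.4082·0.0000] = 31.0860
Node d (S = 93.02): V_d = e^(−0.06)·[0.5918·0.0000 + 0.4082·0.0000] = 0.0000
Node 0 (S = 115): V_0 = e^(−0.06)·[0.5918·31.0860 + 0.4082·0.0000] = 17.3262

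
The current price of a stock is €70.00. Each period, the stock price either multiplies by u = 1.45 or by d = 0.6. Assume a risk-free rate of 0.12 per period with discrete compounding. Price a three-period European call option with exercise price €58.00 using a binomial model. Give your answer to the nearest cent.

Risk-neutral probability p = (1 + 0.12 − 0.6)/(1.45 − 0.6) = 0.5200/0.8500 = 0.6118
Terminal stock prices: S_uuu = 213.4, S_uud = 88.31, S_udd = 36.54, S_ddd = 15.12
Terminal payoffs (S − K): max(155.4, 0) = 155.4, max(30.31, 0) = 30.31, max(-21.46, 0) = 0, max(-42.88, 0) = 0
Node uu (S = 147.2): V_uu = 1/1.12·[0.6118·155.4038 + 0.3882·30.3050] = 95.3893
Node ud (S = 60.9): V_ud = 1/1.12·[0.6118·30.3050 + 0.3882·0.0000] = 16.5532
Node dd (S = 25.2): V_dd = 1/1.12·[0.6118·0.0000 + 0.3882·0.0000] = 0.0000
Node u (S = 101.5): V_u = 1/1.12·[0.6118·95.3893 + 0.3882·16.5532] = 57.8414
Node d (S = 42): V_d = 1/1.12·[0.6118·16.5532 + 0.3882·0.0000] = 9.0416
Node 0 (S = 70): V_0 = 1/1.12·[0.6118·57.8414 + 0.3882·9.0416] = 34.7282

€34.73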